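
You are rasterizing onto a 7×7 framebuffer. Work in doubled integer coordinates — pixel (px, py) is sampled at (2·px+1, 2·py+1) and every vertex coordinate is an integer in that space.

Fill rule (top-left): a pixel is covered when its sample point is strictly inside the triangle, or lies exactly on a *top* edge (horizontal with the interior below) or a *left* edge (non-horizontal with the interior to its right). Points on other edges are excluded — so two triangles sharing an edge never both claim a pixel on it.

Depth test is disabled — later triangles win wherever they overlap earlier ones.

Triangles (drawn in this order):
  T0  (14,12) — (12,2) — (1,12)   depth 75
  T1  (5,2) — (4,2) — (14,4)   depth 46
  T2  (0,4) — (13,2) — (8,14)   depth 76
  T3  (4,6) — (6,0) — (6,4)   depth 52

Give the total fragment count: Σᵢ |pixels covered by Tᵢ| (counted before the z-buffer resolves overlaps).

T0:
  2·area = 130  (B↔C swapped to make it positive)
  edge (14, 12)→(1, 12): d=(-13,0) right/bottom  bias=-1
  edge (1, 12)→(12, 2): d=(11,-10) top-left  bias=+0
  edge (12, 2)→(14, 12): d=(2,10) right/bottom  bias=-1
    (5,1)@(11, 3): e=[117,1,12] → █
    (6,1)@(13, 3): e=[117,21,-8] → ·
    (4,2)@(9, 5): e=[91,3,36] → █
    (6,2)@(13, 5): e=[91,43,-4] → ·
    (3,3)@(7, 7): e=[65,5,60] → █
    (6,3)@(13, 7): e=[65,65,0] → ·  [on edge]
    (2,4)@(5, 9): e=[39,7,84] → █
    (6,4)@(13, 9): e=[39,87,4] → █
    (1,5)@(3, 11): e=[13,9,108] → █
    (1,6)@(3, 13): e=[-13,31,112] → ·
    (2,6)@(5, 13): e=[-13,51,92] → ·
    (3,6)@(7, 13): e=[-13,71,72] → ·
  covered (17 px):
    · · · · · · ·
    · · · · · █ ·
    · · · · █ █ ·
    · · · █ █ █ ·
    · · █ █ █ █ █
    · █ █ █ █ █ █
    · · · · · · ·
T1:
  2·area = 2  (B↔C swapped to make it positive)
  edge (5, 2)→(14, 4): d=(9,2) right/bottom  bias=-1
  edge (14, 4)→(4, 2): d=(-10,-2) top-left  bias=+0
  edge (4, 2)→(5, 2): d=(1,0) top-left  bias=+0
    (4,1)@(9, 3): e=[1,0,1] → █  [on edge]
    (5,1)@(11, 3): e=[-3,4,1] → ·
    (4,2)@(9, 5): e=[19,-20,3] → ·
  covered (1 px):
    · · · · · · ·
    · · · · █ · ·
    · · · · · · ·
    · · · · · · ·
    · · · · · · ·
    · · · · · · ·
    · · · · · · ·
T2:
  2·area = 146
  edge (0, 4)→(13, 2): d=(13,-2) top-left  bias=+0
  edge (13, 2)→(8, 14): d=(-5,12) right/bottom  bias=-1
  edge (8, 14)→(0, 4): d=(-8,-10) top-left  bias=+0
    (3,1)@(7, 3): e=[1,67,78] → █
    (4,1)@(9, 3): e=[5,43,98] → █
    (5,1)@(11, 3): e=[9,19,118] → █
    (6,1)@(13, 3): e=[13,-5,138] → ·
    (0,2)@(1, 5): e=[15,129,2] → █
    (1,2)@(3, 5): e=[19,105,22] → █
    (2,2)@(5, 5): e=[23,81,42] → █
    (6,2)@(13, 5): e=[39,-15,122] → ·
    (0,3)@(1, 7): e=[41,119,-14] → ·
    (1,3)@(3, 7): e=[45,95,6] → █
    (5,3)@(11, 7): e=[61,-1,86] → ·
    (1,4)@(3, 9): e=[71,85,-10] → ·
  covered (18 px):
    · · · · · · ·
    · · · █ █ █ ·
    █ █ █ █ █ █ ·
    · █ █ █ █ · ·
    · · █ █ █ · ·
    · · · █ █ · ·
    · · · · · · ·
T3:
  2·area = 8
  edge (4, 6)→(6, 0): d=(2,-6) top-left  bias=+0
  edge (6, 0)→(6, 4): d=(0,4) right/bottom  bias=-1
  edge (6, 4)→(4, 6): d=(-2,2) right/bottom  bias=-1
    (4,0)@(9, 1): e=[20,-12,0] → ·  [on edge]
    (2,1)@(5, 3): e=[0,4,4] → █  [on edge]
    (3,1)@(7, 3): e=[12,-4,0] → ·  [on edge]
    (2,2)@(5, 5): e=[4,4,0] → ·  [on edge]
    (1,3)@(3, 7): e=[-4,12,0] → ·  [on edge]
    (0,4)@(1, 9): e=[-12,20,0] → ·  [on edge]
    (1,4)@(3, 9): e=[0,12,-4] → ·  [on edge]
  covered (1 px):
    · · · · · · ·
    · · █ · · · ·
    · · · · · · ·
    · · · · · · ·
    · · · · · · ·
    · · · · · · ·
    · · · · · · ·

Final: 37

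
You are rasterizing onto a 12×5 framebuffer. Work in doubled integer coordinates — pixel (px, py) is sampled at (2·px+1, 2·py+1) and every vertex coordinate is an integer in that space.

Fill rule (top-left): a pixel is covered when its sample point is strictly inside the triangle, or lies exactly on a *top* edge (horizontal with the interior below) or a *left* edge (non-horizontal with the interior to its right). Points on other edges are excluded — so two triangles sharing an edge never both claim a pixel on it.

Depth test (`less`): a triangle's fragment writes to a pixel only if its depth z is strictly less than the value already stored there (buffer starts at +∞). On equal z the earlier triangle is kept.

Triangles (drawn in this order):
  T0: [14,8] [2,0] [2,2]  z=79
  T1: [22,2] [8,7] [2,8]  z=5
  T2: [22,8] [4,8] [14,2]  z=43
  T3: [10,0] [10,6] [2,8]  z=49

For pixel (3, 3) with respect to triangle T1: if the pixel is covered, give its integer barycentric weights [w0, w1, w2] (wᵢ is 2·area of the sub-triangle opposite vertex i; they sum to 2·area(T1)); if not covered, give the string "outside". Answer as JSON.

T0:
  2·area = 24  (B↔C swapped to make it positive)
  edge (14, 8)→(2, 2): d=(-12,-6) top-left  bias=+0
  edge (2, 2)→(2, 0): d=(0,-2) top-left  bias=+0
  edge (2, 0)→(14, 8): d=(12,8) right/bottom  bias=-1
    (1,0)@(3, 1): e=[18,2,4] → X
    (2,0)@(5, 1): e=[30,6,-12] → .
    (1,1)@(3, 3): e=[-6,2,28] → .
    (2,1)@(5, 3): e=[6,6,12] → X
    (3,1)@(7, 3): e=[18,10,-4] → .
    (2,2)@(5, 5): e=[-18,6,36] → .
    (4,2)@(9, 5): e=[6,14,4] → X
    (5,2)@(11, 5): e=[18,18,-12] → .
    (4,3)@(9, 7): e=[-18,14,28] → .
  covered (3 px):
    . X . . . . . . . . . .
    . . X . . . . . . . . .
    . . . . X . . . . . . .
    . . . . . . . . . . . .
    . . . . . . . . . . . .
T1:
  2·area = 16
  edge (22, 2)→(8, 7): d=(-14,5) right/bottom  bias=-1
  edge (8, 7)→(2, 8): d=(-6,1) right/bottom  bias=-1
  edge (2, 8)→(22, 2): d=(20,-6) top-left  bias=+0
    (9,1)@(19, 3): e=[1,13,2] → X
    (10,1)@(21, 3): e=[-9,11,14] → .
    (6,2)@(13, 5): e=[3,7,6] → X
    (7,2)@(15, 5): e=[-7,5,18] → .
    (9,2)@(19, 5): e=[-27,1,42] → .
    (3,3)@(7, 7): e=[5,1,10] → X
    (4,3)@(9, 7): e=[-5,-1,22] → .
    (6,3)@(13, 7): e=[-25,-5,46] → .
    (3,4)@(7, 9): e=[-23,-11,50] → .
  covered (3 px):
    . . . . . . . . . . . .
    . . . . . . . . . X . .
    . . . . . . X . . . . .
    . . . X . . . . . . . .
    . . . . . . . . . . . .
T2:
  2·area = 108
  edge (22, 8)→(4, 8): d=(-18,0) right/bottom  bias=-1
  edge (4, 8)→(14, 2): d=(10,-6) top-left  bias=+0
  edge (14, 2)→(22, 8): d=(8,6) right/bottom  bias=-1
    (6,1)@(13, 3): e=[90,4,14] → X
    (7,1)@(15, 3): e=[90,16,2] → X
    (8,1)@(17, 3): e=[90,28,-10] → .
    (4,2)@(9, 5): e=[54,0,54] → X  [on edge]
    (5,2)@(11, 5): e=[54,12,42] → X
    (8,2)@(17, 5): e=[54,48,6] → X
    (9,2)@(19, 5): e=[54,60,-6] → .
    (3,3)@(7, 7): e=[18,8,82] → X
    (9,3)@(19, 7): e=[18,80,10] → X
    (10,3)@(21, 7): e=[18,92,-2] → .
    (3,4)@(7, 9): e=[-18,28,98] → .
    (4,4)@(9, 9): e=[-18,40,86] → .
  covered (14 px):
    . . . . . . . . . . . .
    . . . . . . X X . . . .
    . . . . X X X X X . . .
    . . . X X X X X X X . .
    . . . . . . . . . . . .
T3:
  2·area = 48
  edge (10, 0)→(10, 6): d=(0,6) right/bottom  bias=-1
  edge (10, 6)→(2, 8): d=(-8,2) right/bottom  bias=-1
  edge (2, 8)→(10, 0): d=(8,-8) top-left  bias=+0
    (4,0)@(9, 1): e=[6,42,0] → X  [on edge]
    (5,0)@(11, 1): e=[-6,38,16] → .
    (3,1)@(7, 3): e=[18,30,0] → X  [on edge]
    (5,1)@(11, 3): e=[-6,22,32] → .
    (2,2)@(5, 5): e=[30,18,0] → X  [on edge]
    (5,2)@(11, 5): e=[-6,6,48] → .
    (1,3)@(3, 7): e=[42,6,0] → X  [on edge]
    (3,3)@(7, 7): e=[18,-2,32] → .
    (4,3)@(9, 7): e=[6,-6,48] → .
    (0,4)@(1, 9): e=[54,-6,0] → .  [on edge]
    (1,4)@(3, 9): e=[42,-10,16] → .
    (2,4)@(5, 9): e=[30,-14,32] → .
  covered (8 px):
    . . . . X . . . . . . .
    . . . X X . . . . . . .
    . . X X X . . . . . . .
    . X X . . . . . . . . .
    . . . . . . . . . . . .

Result: [1,10,5]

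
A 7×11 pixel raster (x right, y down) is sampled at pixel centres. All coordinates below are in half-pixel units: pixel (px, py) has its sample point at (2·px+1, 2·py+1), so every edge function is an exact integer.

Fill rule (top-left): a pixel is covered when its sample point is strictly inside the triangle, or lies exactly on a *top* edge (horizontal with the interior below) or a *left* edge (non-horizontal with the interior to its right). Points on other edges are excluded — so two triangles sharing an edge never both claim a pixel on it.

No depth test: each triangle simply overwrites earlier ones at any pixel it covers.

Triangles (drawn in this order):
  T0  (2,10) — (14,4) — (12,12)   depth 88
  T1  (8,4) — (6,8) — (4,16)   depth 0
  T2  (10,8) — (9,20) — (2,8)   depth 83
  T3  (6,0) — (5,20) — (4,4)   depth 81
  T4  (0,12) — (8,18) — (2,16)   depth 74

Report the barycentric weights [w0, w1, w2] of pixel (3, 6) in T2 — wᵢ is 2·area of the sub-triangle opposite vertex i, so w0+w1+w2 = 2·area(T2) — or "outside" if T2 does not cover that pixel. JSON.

T0:
  2·area = 84
  edge (2, 10)→(14, 4): d=(12,-6) top-left  bias=+0
  edge (14, 4)→(12, 12): d=(-2,8) right/bottom  bias=-1
  edge (12, 12)→(2, 10): d=(-10,-2) top-left  bias=+0
    (6,2)@(13, 5): e=[6,6,72] → #
    (4,3)@(9, 7): e=[6,34,44] → #
    (5,3)@(11, 7): e=[18,18,48] → #
    (2,4)@(5, 9): e=[6,62,16] → #
    (3,4)@(7, 9): e=[18,46,20] → #
    (6,4)@(13, 9): e=[54,-2,32] → ·
    (2,5)@(5, 11): e=[30,58,-4] → ·
    (3,5)@(7, 11): e=[42,42,0] → #  [on edge]
    (6,5)@(13, 11): e=[78,-6,12] → ·
    (3,6)@(7, 13): e=[66,38,-20] → ·
    (4,6)@(9, 13): e=[78,22,-16] → ·
    (5,6)@(11, 13): e=[90,6,-12] → ·
  covered (11 px):
    · · · · · · ·
    · · · · · · ·
    · · · · · · #
    · · · · # # #
    · · # # # # ·
    · · · # # # ·
    · · · · · · ·
    · · · · · · ·
    · · · · · · ·
    · · · · · · ·
    · · · · · · ·
T1:
  2·area = 8  (B↔C swapped to make it positive)
  edge (8, 4)→(4, 16): d=(-4,12) right/bottom  bias=-1
  edge (4, 16)→(6, 8): d=(2,-8) top-left  bias=+0
  edge (6, 8)→(8, 4): d=(2,-4) top-left  bias=+0
    (4,0)@(9, 1): e=[0,10,-2] → ·  [on edge]
    (3,3)@(7, 7): e=[0,6,2] → ·  [on edge]
    (2,6)@(5, 13): e=[0,2,6] → ·  [on edge]
    (1,9)@(3, 19): e=[0,-2,10] → ·  [on edge]
  covered (0 px):
    · · · · · · ·
    · · · · · · ·
    · · · · · · ·
    · · · · · · ·
    · · · · · · ·
    · · · · · · ·
    · · · · · · ·
    · · · · · · ·
    · · · · · · ·
    · · · · · · ·
    · · · · · · ·
T2:
  2·area = 96
  edge (10, 8)→(9, 20): d=(-1,12) right/bottom  bias=-1
  edge (9, 20)→(2, 8): d=(-7,-12) top-left  bias=+0
  edge (2, 8)→(10, 8): d=(8,0) top-left  bias=+0
    (1,4)@(3, 9): e=[83,5,8] → #
    (2,4)@(5, 9): e=[59,29,8] → #
    (3,4)@(7, 9): e=[35,53,8] → #
    (4,4)@(9, 9): e=[11,77,8] → #
    (5,4)@(11, 9): e=[-13,101,8] → ·
    (1,5)@(3, 11): e=[81,-9,24] → ·
    (2,5)@(5, 11): e=[57,15,24] → #
    (5,5)@(11, 11): e=[-15,87,24] → ·
    (2,6)@(5, 13): e=[55,1,40] → #
    (5,6)@(11, 13): e=[-17,73,40] → ·
    (2,7)@(5, 15): e=[53,-13,56] → ·
    (3,7)@(7, 15): e=[29,11,56] → #
  covered (14 px):
    · · · · · · ·
    · · · · · · ·
    · · · · · · ·
    · · · · · · ·
    · # # # # · ·
    · · # # # · ·
    · · # # # · ·
    · · · # # · ·
    · · · · # · ·
    · · · · # · ·
    · · · · · · ·
T3:
  2·area = 36
  edge (6, 0)→(5, 20): d=(-1,20) right/bottom  bias=-1
  edge (5, 20)→(4, 4): d=(-1,-16) top-left  bias=+0
  edge (4, 4)→(6, 0): d=(2,-4) top-left  bias=+0
    (2,1)@(5, 3): e=[17,17,2] → #
    (3,1)@(7, 3): e=[-23,49,10] → ·
    (2,2)@(5, 5): e=[15,15,6] → #
    (3,2)@(7, 5): e=[-25,47,14] → ·
    (2,3)@(5, 7): e=[13,13,10] → #
    (3,3)@(7, 7): e=[-27,45,18] → ·
    (2,4)@(5, 9): e=[11,11,14] → #
    (3,4)@(7, 9): e=[-29,43,22] → ·
    (2,5)@(5, 11): e=[9,9,18] → #
    (3,5)@(7, 11): e=[-31,41,26] → ·
    (2,6)@(5, 13): e=[7,7,22] → #
    (3,6)@(7, 13): e=[-33,39,30] → ·
  covered (9 px):
    · · · · · · ·
    · · # · · · ·
    · · # · · · ·
    · · # · · · ·
    · · # · · · ·
    · · # · · · ·
    · · # · · · ·
    · · # · · · ·
    · · # · · · ·
    · · # · · · ·
    · · · · · · ·
T4:
  2·area = 20
  edge (0, 12)→(8, 18): d=(8,6) right/bottom  bias=-1
  edge (8, 18)→(2, 16): d=(-6,-2) top-left  bias=+0
  edge (2, 16)→(0, 12): d=(-2,-4) top-left  bias=+0
    (0,6)@(1, 13): e=[2,16,2] → #
    (1,6)@(3, 13): e=[-10,20,10] → ·
    (0,7)@(1, 15): e=[18,4,-2] → ·
    (1,7)@(3, 15): e=[6,8,6] → #
    (2,7)@(5, 15): e=[-6,12,14] → ·
    (1,8)@(3, 17): e=[22,-4,2] → ·
    (2,8)@(5, 17): e=[10,0,10] → #  [on edge]
    (3,8)@(7, 17): e=[-2,4,18] → ·
    (2,9)@(5, 19): e=[26,-12,6] → ·
    (5,9)@(11, 19): e=[-10,0,30] → ·  [on edge]
  covered (3 px):
    · · · · · · ·
    · · · · · · ·
    · · · · · · ·
    · · · · · · ·
    · · · · · · ·
    · · · · · · ·
    # · · · · · ·
    · # · · · · ·
    · · # · · · ·
    · · · · · · ·
    · · · · · · ·

Result: [25,40,31]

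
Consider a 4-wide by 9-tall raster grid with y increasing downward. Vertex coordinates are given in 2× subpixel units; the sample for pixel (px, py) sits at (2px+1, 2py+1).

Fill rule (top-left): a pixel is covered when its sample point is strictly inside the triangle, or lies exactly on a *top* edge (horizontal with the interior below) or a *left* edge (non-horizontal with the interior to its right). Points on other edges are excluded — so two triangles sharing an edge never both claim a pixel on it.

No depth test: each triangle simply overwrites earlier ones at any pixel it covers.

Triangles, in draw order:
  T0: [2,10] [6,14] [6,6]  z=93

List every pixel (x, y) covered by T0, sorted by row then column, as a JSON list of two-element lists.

T0:
  2·area = 32  (B↔C swapped to make it positive)
  edge (2, 10)→(6, 6): d=(4,-4) top-left  bias=+0
  edge (6, 6)→(6, 14): d=(0,8) right/bottom  bias=-1
  edge (6, 14)→(2, 10): d=(-4,-4) top-left  bias=+0
    (3,2)@(7, 5): e=[0,-8,40] → ·  [on edge]
    (2,3)@(5, 7): e=[0,8,24] → #  [on edge]
    (3,3)@(7, 7): e=[8,-8,32] → ·
    (0,4)@(1, 9): e=[-8,40,0] → ·  [on edge]
    (1,4)@(3, 9): e=[0,24,8] → #  [on edge]
    (3,4)@(7, 9): e=[16,-8,24] → ·
    (0,5)@(1, 11): e=[0,40,-8] → ·  [on edge]
    (1,5)@(3, 11): e=[8,24,0] → #  [on edge]
    (3,5)@(7, 11): e=[24,-8,16] → ·
    (1,6)@(3, 13): e=[16,24,-8] → ·
    (2,6)@(5, 13): e=[24,8,0] → #  [on edge]
    (3,6)@(7, 13): e=[32,-8,8] → ·
    (3,7)@(7, 15): e=[40,-8,0] → ·  [on edge]
  covered (6 px):
    · · · ·
    · · · ·
    · · · ·
    · · # ·
    · # # ·
    · # # ·
    · · # ·
    · · · ·
    · · · ·

Answer: [[2,3],[1,4],[2,4],[1,5],[2,5],[2,6]]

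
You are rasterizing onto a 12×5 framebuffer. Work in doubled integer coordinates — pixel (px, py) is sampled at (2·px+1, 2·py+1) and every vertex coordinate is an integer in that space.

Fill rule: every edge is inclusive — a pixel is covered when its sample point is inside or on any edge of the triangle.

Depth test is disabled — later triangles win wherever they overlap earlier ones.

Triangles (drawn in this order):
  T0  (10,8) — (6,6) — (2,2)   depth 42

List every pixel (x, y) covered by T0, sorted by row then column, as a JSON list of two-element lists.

T0:
  2·area = 8
  edge (10, 8)→(6, 6): d=(-4,-2) inclusive
  edge (6, 6)→(2, 2): d=(-4,-4) inclusive
  edge (2, 2)→(10, 8): d=(8,6) inclusive
    (0,0)@(1, 1): e=[10,0,-2] → ·  [on edge]
    (1,1)@(3, 3): e=[6,0,2] → #  [on edge]
    (2,1)@(5, 3): e=[10,8,-10] → ·
    (1,2)@(3, 5): e=[-2,-8,18] → ·
    (2,2)@(5, 5): e=[2,0,6] → #  [on edge]
    (3,2)@(7, 5): e=[6,8,-6] → ·
    (2,3)@(5, 7): e=[-6,-8,22] → ·
    (3,3)@(7, 7): e=[-2,0,10] → ·  [on edge]
    (4,4)@(9, 9): e=[-6,0,14] → ·  [on edge]
  covered (2 px):
    · · · · · · · · · · · ·
    · # · · · · · · · · · ·
    · · # · · · · · · · · ·
    · · · · · · · · · · · ·
    · · · · · · · · · · · ·

Result: [[1,1],[2,2]]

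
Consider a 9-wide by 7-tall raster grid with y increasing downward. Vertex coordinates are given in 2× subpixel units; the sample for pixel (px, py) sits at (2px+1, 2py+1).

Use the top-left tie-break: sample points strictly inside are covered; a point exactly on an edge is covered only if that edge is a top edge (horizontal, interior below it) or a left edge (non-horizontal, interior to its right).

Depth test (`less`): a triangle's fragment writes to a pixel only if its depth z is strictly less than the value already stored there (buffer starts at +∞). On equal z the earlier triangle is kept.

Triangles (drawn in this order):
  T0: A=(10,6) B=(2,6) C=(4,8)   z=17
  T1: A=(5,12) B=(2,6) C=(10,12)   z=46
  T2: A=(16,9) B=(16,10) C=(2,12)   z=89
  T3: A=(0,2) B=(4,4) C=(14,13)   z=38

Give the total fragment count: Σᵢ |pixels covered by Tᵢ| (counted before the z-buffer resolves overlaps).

T0:
  2·area = 16  (B↔C swapped to make it positive)
  edge (10, 6)→(4, 8): d=(-6,2) right/bottom  bias=-1
  edge (4, 8)→(2, 6): d=(-2,-2) top-left  bias=+0
  edge (2, 6)→(10, 6): d=(8,0) top-left  bias=+0
    (0,2)@(1, 5): e=[24,0,-8] → ·  [on edge]
    (6,2)@(13, 5): e=[0,24,-8] → ·  [on edge]
    (1,3)@(3, 7): e=[8,0,8] → █  [on edge]
    (2,3)@(5, 7): e=[4,4,8] → █
    (3,3)@(7, 7): e=[0,8,8] → ·  [on edge]
    (0,4)@(1, 9): e=[0,-8,24] → ·  [on edge]
    (1,4)@(3, 9): e=[-4,-4,24] → ·
    (2,4)@(5, 9): e=[-8,0,24] → ·  [on edge]
    (3,5)@(7, 11): e=[-24,0,40] → ·  [on edge]
    (4,6)@(9, 13): e=[-40,0,56] → ·  [on edge]
  covered (2 px):
    · · · · · · · · ·
    · · · · · · · · ·
    · · · · · · · · ·
    · █ █ · · · · · ·
    · · · · · · · · ·
    · · · · · · · · ·
    · · · · · · · · ·
T1:
  2·area = 30
  edge (5, 12)→(2, 6): d=(-3,-6) top-left  bias=+0
  edge (2, 6)→(10, 12): d=(8,6) right/bottom  bias=-1
  edge (10, 12)→(5, 12): d=(-5,0) right/bottom  bias=-1
    (1,3)@(3, 7): e=[3,2,25] → █
    (2,3)@(5, 7): e=[15,-10,25] → ·
    (1,4)@(3, 9): e=[-3,18,15] → ·
    (2,4)@(5, 9): e=[9,6,15] → █
    (3,4)@(7, 9): e=[21,-6,15] → ·
    (2,5)@(5, 11): e=[3,22,5] → █
    (3,5)@(7, 11): e=[15,10,5] → █
    (4,5)@(9, 11): e=[27,-2,5] → ·
    (2,6)@(5, 13): e=[-3,38,-5] → ·
    (3,6)@(7, 13): e=[9,26,-5] → ·
  covered (4 px):
    · · · · · · · · ·
    · · · · · · · · ·
    · · · · · · · · ·
    · █ · · · · · · ·
    · · █ · · · · · ·
    · · █ █ · · · · ·
    · · · · · · · · ·
T2:
  2·area = 14
  edge (16, 9)→(16, 10): d=(0,1) right/bottom  bias=-1
  edge (16, 10)→(2, 12): d=(-14,2) right/bottom  bias=-1
  edge (2, 12)→(16, 9): d=(14,-3) top-left  bias=+0
    (3,5)@(7, 11): e=[9,4,1] → █
    (4,5)@(9, 11): e=[7,0,7] → ·  [on edge]
    (3,6)@(7, 13): e=[9,-24,29] → ·
  covered (1 px):
    · · · · · · · · ·
    · · · · · · · · ·
    · · · · · · · · ·
    · · · · · · · · ·
    · · · · · · · · ·
    · · · █ · · · · ·
    · · · · · · · · ·
T3:
  2·area = 16
  edge (0, 2)→(4, 4): d=(4,2) right/bottom  bias=-1
  edge (4, 4)→(14, 13): d=(10,9) right/bottom  bias=-1
  edge (14, 13)→(0, 2): d=(-14,-11) top-left  bias=+0
    (2,2)@(5, 5): e=[2,1,13] → █
    (3,2)@(7, 5): e=[-2,-17,35] → ·
    (2,3)@(5, 7): e=[10,21,-15] → ·
    (3,3)@(7, 7): e=[6,3,7] → █
    (4,3)@(9, 7): e=[2,-15,29] → ·
    (3,4)@(7, 9): e=[14,23,-21] → ·
    (4,4)@(9, 9): e=[10,5,1] → █
    (5,4)@(11, 9): e=[6,-13,23] → ·
    (4,5)@(9, 11): e=[18,25,-27] → ·
  covered (3 px):
    · · · · · · · · ·
    · · · · · · · · ·
    · · █ · · · · · ·
    · · · █ · · · · ·
    · · · · █ · · · ·
    · · · · · · · · ·
    · · · · · · · · ·

Result: 10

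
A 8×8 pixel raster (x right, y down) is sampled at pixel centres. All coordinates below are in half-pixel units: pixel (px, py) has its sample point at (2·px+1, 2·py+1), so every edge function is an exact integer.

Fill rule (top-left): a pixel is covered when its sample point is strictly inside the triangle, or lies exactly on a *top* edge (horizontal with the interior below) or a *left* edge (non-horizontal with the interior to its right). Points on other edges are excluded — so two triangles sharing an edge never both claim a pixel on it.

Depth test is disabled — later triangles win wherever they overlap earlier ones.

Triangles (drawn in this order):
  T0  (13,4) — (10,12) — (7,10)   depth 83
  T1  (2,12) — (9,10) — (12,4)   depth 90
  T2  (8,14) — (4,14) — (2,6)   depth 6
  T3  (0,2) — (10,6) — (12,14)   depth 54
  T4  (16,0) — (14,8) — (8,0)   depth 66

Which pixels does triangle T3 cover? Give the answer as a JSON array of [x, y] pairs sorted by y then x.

T0:
  2·area = 30
  edge (13, 4)→(10, 12): d=(-3,8) right/bottom  bias=-1
  edge (10, 12)→(7, 10): d=(-3,-2) top-left  bias=+0
  edge (7, 10)→(13, 4): d=(6,-6) top-left  bias=+0
    (5,3)@(11, 7): e=[7,17,6] → X
    (6,3)@(13, 7): e=[-9,21,18] → .
    (4,4)@(9, 9): e=[17,7,6] → X
    (6,4)@(13, 9): e=[-15,15,30] → .
    (4,5)@(9, 11): e=[11,1,18] → X
    (5,5)@(11, 11): e=[-5,5,30] → .
    (4,6)@(9, 13): e=[5,-5,30] → .
  covered (4 px):
    . . . . . . . .
    . . . . . . . .
    . . . . . . . .
    . . . . . X . .
    . . . . X X . .
    . . . . X . . .
    . . . . . . . .
    . . . . . . . .
T1:
  2·area = 36  (B↔C swapped to make it positive)
  edge (2, 12)→(12, 4): d=(10,-8) top-left  bias=+0
  edge (12, 4)→(9, 10): d=(-3,6) right/bottom  bias=-1
  edge (9, 10)→(2, 12): d=(-7,2) right/bottom  bias=-1
    (5,2)@(11, 5): e=[2,3,31] → X
    (6,2)@(13, 5): e=[18,-9,27] → .
    (4,3)@(9, 7): e=[6,9,21] → X
    (5,3)@(11, 7): e=[22,-3,17] → .
    (3,4)@(7, 9): e=[10,15,11] → X
    (5,4)@(11, 9): e=[42,-9,3] → .
    (2,5)@(5, 11): e=[14,21,1] → X
    (3,5)@(7, 11): e=[30,9,-3] → .
    (4,5)@(9, 11): e=[46,-3,-7] → .
    (2,6)@(5, 13): e=[34,15,-13] → .
  covered (5 px):
    . . . . . . . .
    . . . . . . . .
    . . . . . X . .
    . . . . X . . .
    . . . X X . . .
    . . X . . . . .
    . . . . . . . .
    . . . . . . . .
T2:
  2·area = 32
  edge (8, 14)→(4, 14): d=(-4,0) right/bottom  bias=-1
  edge (4, 14)→(2, 6): d=(-2,-8) top-left  bias=+0
  edge (2, 6)→(8, 14): d=(6,8) right/bottom  bias=-1
    (1,4)@(3, 9): e=[20,2,10] → X
    (2,4)@(5, 9): e=[20,18,-6] → .
    (1,5)@(3, 11): e=[12,-2,22] → .
    (2,5)@(5, 11): e=[12,14,6] → X
    (3,5)@(7, 11): e=[12,30,-10] → .
    (2,6)@(5, 13): e=[4,10,18] → X
    (3,6)@(7, 13): e=[4,26,2] → X
    (4,6)@(9, 13): e=[4,42,-14] → .
    (2,7)@(5, 15): e=[-4,6,30] → .
    (3,7)@(7, 15): e=[-4,22,14] → .
  covered (4 px):
    . . . . . . . .
    . . . . . . . .
    . . . . . . . .
    . . . . . . . .
    . X . . . . . .
    . . X . . . . .
    . . X X . . . .
    . . . . . . . .
T3:
  2·area = 72
  edge (0, 2)→(10, 6): d=(10,4) right/bottom  bias=-1
  edge (10, 6)→(12, 14): d=(2,8) right/bottom  bias=-1
  edge (12, 14)→(0, 2): d=(-12,-12) top-left  bias=+0
    (0,1)@(1, 3): e=[6,66,0] → X  [on edge]
    (1,1)@(3, 3): e=[-2,50,24] → .
    (0,2)@(1, 5): e=[26,70,-24] → .
    (1,2)@(3, 5): e=[18,54,0] → X  [on edge]
    (2,2)@(5, 5): e=[10,38,24] → X
    (3,2)@(7, 5): e=[2,22,48] → X
    (4,2)@(9, 5): e=[-6,6,72] → .
    (1,3)@(3, 7): e=[38,58,-24] → .
    (2,3)@(5, 7): e=[30,42,0] → X  [on edge]
    (4,3)@(9, 7): e=[14,10,48] → X
    (5,3)@(11, 7): e=[6,-6,72] → .
    (2,4)@(5, 9): e=[50,46,-24] → .
    (3,4)@(7, 9): e=[42,30,0] → X  [on edge]
    (4,5)@(9, 11): e=[54,18,0] → X  [on edge]
    (5,6)@(11, 13): e=[66,6,0] → X  [on edge]
    (6,7)@(13, 15): e=[78,-6,0] → .  [on edge]
  covered (12 px):
    . . . . . . . .
    X . . . . . . .
    . X X X . . . .
    . . X X X . . .
    . . . X X . . .
    . . . . X X . .
    . . . . . X . .
    . . . . . . . .
T4:
  2·area = 64
  edge (16, 0)→(14, 8): d=(-2,8) right/bottom  bias=-1
  edge (14, 8)→(8, 0): d=(-6,-8) top-left  bias=+0
  edge (8, 0)→(16, 0): d=(8,0) top-left  bias=+0
    (4,0)@(9, 1): e=[54,2,8] → X
    (5,0)@(11, 1): e=[38,18,8] → X
    (6,0)@(13, 1): e=[22,34,8] → X
    (7,0)@(15, 1): e=[6,50,8] → X
    (4,1)@(9, 3): e=[50,-10,24] → .
    (5,1)@(11, 3): e=[34,6,24] → X
    (5,2)@(11, 5): e=[30,-6,40] → .
    (6,2)@(13, 5): e=[14,10,40] → X
    (7,2)@(15, 5): e=[-2,26,40] → .
    (6,3)@(13, 7): e=[10,-2,56] → .
  covered (8 px):
    . . . . X X X X
    . . . . . X X X
    . . . . . . X .
    . . . . . . . .
    . . . . . . . .
    . . . . . . . .
    . . . . . . . .
    . . . . . . . .

Answer: [[0,1],[1,2],[2,2],[3,2],[2,3],[3,3],[4,3],[3,4],[4,4],[4,5],[5,5],[5,6]]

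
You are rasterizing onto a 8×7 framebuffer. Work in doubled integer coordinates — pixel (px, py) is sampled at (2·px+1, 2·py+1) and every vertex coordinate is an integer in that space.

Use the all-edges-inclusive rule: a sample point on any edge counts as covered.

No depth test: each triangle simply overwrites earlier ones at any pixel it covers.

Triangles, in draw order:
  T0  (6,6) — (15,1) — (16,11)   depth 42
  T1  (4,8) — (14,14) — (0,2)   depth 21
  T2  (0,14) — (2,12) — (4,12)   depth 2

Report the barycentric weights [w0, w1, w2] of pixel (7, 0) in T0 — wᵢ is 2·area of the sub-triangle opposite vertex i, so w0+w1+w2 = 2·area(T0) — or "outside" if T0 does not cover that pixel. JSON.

T0:
  2·area = 95
  edge (6, 6)→(15, 1): d=(9,-5) inclusive
  edge (15, 1)→(16, 11): d=(1,10) inclusive
  edge (16, 11)→(6, 6): d=(-10,-5) inclusive
    (7,0)@(15, 1): e=[0,0,95] → X  [on edge]
    (6,1)@(13, 3): e=[8,22,65] → X
    (4,2)@(9, 5): e=[6,64,25] → X
    (5,2)@(11, 5): e=[16,44,35] → X
    (4,3)@(9, 7): e=[24,66,5] → X
    (4,4)@(9, 9): e=[42,68,-15] → .
    (5,4)@(11, 9): e=[52,48,-5] → .
    (6,4)@(13, 9): e=[62,28,5] → X
    (6,5)@(13, 11): e=[80,30,-15] → .
    (7,5)@(15, 11): e=[90,10,-5] → .
  covered (13 px):
    . . . . . . . X
    . . . . . . X X
    . . . . X X X X
    . . . . X X X X
    . . . . . . X X
    . . . . . . . .
    . . . . . . . .
T1:
  2·area = 36  (B↔C swapped to make it positive)
  edge (4, 8)→(0, 2): d=(-4,-6) inclusive
  edge (0, 2)→(14, 14): d=(14,12) inclusive
  edge (14, 14)→(4, 8): d=(-10,-6) inclusive
    (0,1)@(1, 3): e=[2,2,32] → X
    (1,1)@(3, 3): e=[14,-22,44] → .
    (0,2)@(1, 5): e=[-6,30,12] → .
    (1,2)@(3, 5): e=[6,6,24] → X
    (2,2)@(5, 5): e=[18,-18,36] → .
    (1,3)@(3, 7): e=[-2,34,4] → .
    (2,3)@(5, 7): e=[10,10,16] → X
    (3,3)@(7, 7): e=[22,-14,28] → .
    (2,4)@(5, 9): e=[2,38,-4] → .
    (3,4)@(7, 9): e=[14,14,8] → X
    (4,4)@(9, 9): e=[26,-10,20] → .
    (3,5)@(7, 11): e=[6,42,-12] → .
    (4,5)@(9, 11): e=[18,18,0] → X  [on edge]
  covered (5 px):
    . . . . . . . .
    X . . . . . . .
    . X . . . . . .
    . . X . . . . .
    . . . X . . . .
    . . . . X . . .
    . . . . . . . .
T2:
  2·area = 4
  edge (0, 14)→(2, 12): d=(2,-2) inclusive
  edge (2, 12)→(4, 12): d=(2,0) inclusive
  edge (4, 12)→(0, 14): d=(-4,2) inclusive
    (6,0)@(13, 1): e=[0,-22,26] → .  [on edge]
    (5,1)@(11, 3): e=[0,-18,22] → .  [on edge]
    (4,2)@(9, 5): e=[0,-14,18] → .  [on edge]
    (3,3)@(7, 7): e=[0,-10,14] → .  [on edge]
    (2,4)@(5, 9): e=[0,-6,10] → .  [on edge]
    (1,5)@(3, 11): e=[0,-2,6] → .  [on edge]
    (0,6)@(1, 13): e=[0,2,2] → X  [on edge]
    (1,6)@(3, 13): e=[4,2,-2] → .
  covered (1 px):
    . . . . . . . .
    . . . . . . . .
    . . . . . . . .
    . . . . . . . .
    . . . . . . . .
    . . . . . . . .
    X . . . . . . .

Final: [0,95,0]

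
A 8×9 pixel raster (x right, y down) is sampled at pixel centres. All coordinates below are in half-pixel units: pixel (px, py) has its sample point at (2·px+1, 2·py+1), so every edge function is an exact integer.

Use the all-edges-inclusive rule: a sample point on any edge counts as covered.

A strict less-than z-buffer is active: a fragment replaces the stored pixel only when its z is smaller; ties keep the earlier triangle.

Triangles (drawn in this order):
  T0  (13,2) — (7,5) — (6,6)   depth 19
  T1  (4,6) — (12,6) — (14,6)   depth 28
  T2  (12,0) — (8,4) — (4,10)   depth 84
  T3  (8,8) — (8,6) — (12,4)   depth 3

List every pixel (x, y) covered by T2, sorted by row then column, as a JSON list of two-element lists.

T0:
  2·area = 3  (B↔C swapped to make it positive)
  edge (13, 2)→(6, 6): d=(-7,4) inclusive
  edge (6, 6)→(7, 5): d=(1,-1) inclusive
  edge (7, 5)→(13, 2): d=(6,-3) inclusive
    (5,0)@(11, 1): e=[15,0,-12] → ·  [on edge]
    (7,0)@(15, 1): e=[-1,4,0] → ·  [on edge]
    (4,1)@(9, 3): e=[9,0,-6] → ·  [on edge]
    (5,1)@(11, 3): e=[1,2,0] → █  [on edge]
    (6,1)@(13, 3): e=[-7,4,6] → ·
    (3,2)@(7, 5): e=[3,0,0] → █  [on edge]
    (4,2)@(9, 5): e=[-5,2,6] → ·
    (5,2)@(11, 5): e=[-13,4,12] → ·
    (1,3)@(3, 7): e=[5,-2,0] → ·  [on edge]
    (2,3)@(5, 7): e=[-3,0,6] → ·  [on edge]
    (3,3)@(7, 7): e=[-11,2,12] → ·
    (1,4)@(3, 9): e=[-9,0,12] → ·  [on edge]
    (0,5)@(1, 11): e=[-15,0,18] → ·  [on edge]
  covered (2 px):
    · · · · · · · ·
    · · · · · █ · ·
    · · · █ · · · ·
    · · · · · · · ·
    · · · · · · · ·
    · · · · · · · ·
    · · · · · · · ·
    · · · · · · · ·
    · · · · · · · ·
T1:
  degenerate (2·area = 0) — covers nothing
T2:
  2·area = 8  (B↔C swapped to make it positive)
  edge (12, 0)→(4, 10): d=(-8,10) inclusive
  edge (4, 10)→(8, 4): d=(4,-6) inclusive
  edge (8, 4)→(12, 0): d=(4,-4) inclusive
    (5,0)@(11, 1): e=[2,6,0] → █  [on edge]
    (6,0)@(13, 1): e=[-18,18,8] → ·
    (4,1)@(9, 3): e=[6,2,0] → █  [on edge]
    (5,1)@(11, 3): e=[-14,14,8] → ·
    (3,2)@(7, 5): e=[10,-2,0] → ·  [on edge]
    (4,2)@(9, 5): e=[-10,10,8] → ·
    (2,3)@(5, 7): e=[14,-6,0] → ·  [on edge]
    (1,4)@(3, 9): e=[18,-10,0] → ·  [on edge]
    (0,5)@(1, 11): e=[22,-14,0] → ·  [on edge]
  covered (2 px):
    · · · · · █ · ·
    · · · · █ · · ·
    · · · · · · · ·
    · · · · · · · ·
    · · · · · · · ·
    · · · · · · · ·
    · · · · · · · ·
    · · · · · · · ·
    · · · · · · · ·
T3:
  2·area = 8
  edge (8, 8)→(8, 6): d=(0,-2) inclusive
  edge (8, 6)→(12, 4): d=(4,-2) inclusive
  edge (12, 4)→(8, 8): d=(-4,4) inclusive
    (7,0)@(15, 1): e=[14,-6,0] → ·  [on edge]
    (6,1)@(13, 3): e=[10,-2,0] → ·  [on edge]
    (5,2)@(11, 5): e=[6,2,0] → █  [on edge]
    (6,2)@(13, 5): e=[10,6,-8] → ·
    (4,3)@(9, 7): e=[2,6,0] → █  [on edge]
    (5,3)@(11, 7): e=[6,10,-8] → ·
    (3,4)@(7, 9): e=[-2,10,0] → ·  [on edge]
    (4,4)@(9, 9): e=[2,14,-8] → ·
    (2,5)@(5, 11): e=[-6,14,0] → ·  [on edge]
    (1,6)@(3, 13): e=[-10,18,0] → ·  [on edge]
    (0,7)@(1, 15): e=[-14,22,0] → ·  [on edge]
  covered (2 px):
    · · · · · · · ·
    · · · · · · · ·
    · · · · · █ · ·
    · · · · █ · · ·
    · · · · · · · ·
    · · · · · · · ·
    · · · · · · · ·
    · · · · · · · ·
    · · · · · · · ·

Final: [[5,0],[4,1]]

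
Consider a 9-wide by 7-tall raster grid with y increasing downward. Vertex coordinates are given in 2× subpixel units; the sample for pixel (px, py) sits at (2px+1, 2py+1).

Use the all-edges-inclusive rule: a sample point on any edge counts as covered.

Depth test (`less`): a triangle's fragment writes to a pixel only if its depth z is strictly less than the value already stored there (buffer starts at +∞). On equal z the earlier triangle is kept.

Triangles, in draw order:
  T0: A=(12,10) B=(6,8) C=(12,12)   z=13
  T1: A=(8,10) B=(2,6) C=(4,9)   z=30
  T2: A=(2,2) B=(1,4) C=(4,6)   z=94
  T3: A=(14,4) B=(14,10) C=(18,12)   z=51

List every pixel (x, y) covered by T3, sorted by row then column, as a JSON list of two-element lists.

T0:
  2·area = 12  (B↔C swapped to make it positive)
  edge (12, 10)→(12, 12): d=(0,2) inclusive
  edge (12, 12)→(6, 8): d=(-6,-4) inclusive
  edge (6, 8)→(12, 10): d=(6,2) inclusive
    (1,3)@(3, 7): e=[18,-6,0] → ·  [on edge]
    (4,4)@(9, 9): e=[6,6,0] → █  [on edge]
    (5,4)@(11, 9): e=[2,14,-4] → ·
    (4,5)@(9, 11): e=[6,-6,12] → ·
    (5,5)@(11, 11): e=[2,2,8] → █
    (6,5)@(13, 11): e=[-2,10,4] → ·
    (7,5)@(15, 11): e=[-6,18,0] → ·  [on edge]
    (5,6)@(11, 13): e=[2,-10,20] → ·
  covered (2 px):
    · · · · · · · · ·
    · · · · · · · · ·
    · · · · · · · · ·
    · · · · · · · · ·
    · · · · █ · · · ·
    · · · · · █ · · ·
    · · · · · · · · ·
T1:
  2·area = 10  (B↔C swapped to make it positive)
  edge (8, 10)→(4, 9): d=(-4,-1) inclusive
  edge (4, 9)→(2, 6): d=(-2,-3) inclusive
  edge (2, 6)→(8, 10): d=(6,4) inclusive
    (1,3)@(3, 7): e=[7,1,2] → █
    (2,3)@(5, 7): e=[9,7,-6] → ·
    (1,4)@(3, 9): e=[-1,-3,14] → ·
    (2,4)@(5, 9): e=[1,3,6] → █
    (3,4)@(7, 9): e=[3,9,-2] → ·
    (2,5)@(5, 11): e=[-7,-1,18] → ·
  covered (2 px):
    · · · · · · · · ·
    · · · · · · · · ·
    · · · · · · · · ·
    · █ · · · · · · ·
    · · █ · · · · · ·
    · · · · · · · · ·
    · · · · · · · · ·
T2:
  2·area = 8  (B↔C swapped to make it positive)
  edge (2, 2)→(4, 6): d=(2,4) inclusive
  edge (4, 6)→(1, 4): d=(-3,-2) inclusive
  edge (1, 4)→(2, 2): d=(1,-2) inclusive
    (1,2)@(3, 5): e=[2,1,5] → █
    (2,2)@(5, 5): e=[-6,5,9] → ·
    (1,3)@(3, 7): e=[6,-5,7] → ·
  covered (1 px):
    · · · · · · · · ·
    · · · · · · · · ·
    · █ · · · · · · ·
    · · · · · · · · ·
    · · · · · · · · ·
    · · · · · · · · ·
    · · · · · · · · ·
T3:
  2·area = 24  (B↔C swapped to make it positive)
  edge (14, 4)→(18, 12): d=(4,8) inclusive
  edge (18, 12)→(14, 10): d=(-4,-2) inclusive
  edge (14, 10)→(14, 4): d=(0,-6) inclusive
    (7,3)@(15, 7): e=[4,14,6] → █
    (8,3)@(17, 7): e=[-12,18,18] → ·
    (7,4)@(15, 9): e=[12,6,6] → █
    (8,4)@(17, 9): e=[-4,10,18] → ·
    (7,5)@(15, 11): e=[20,-2,6] → ·
    (8,5)@(17, 11): e=[4,2,18] → █
    (8,6)@(17, 13): e=[12,-6,18] → ·
  covered (3 px):
    · · · · · · · · ·
    · · · · · · · · ·
    · · · · · · · · ·
    · · · · · · · █ ·
    · · · · · · · █ ·
    · · · · · · · · █
    · · · · · · · · ·

Final: [[7,3],[7,4],[8,5]]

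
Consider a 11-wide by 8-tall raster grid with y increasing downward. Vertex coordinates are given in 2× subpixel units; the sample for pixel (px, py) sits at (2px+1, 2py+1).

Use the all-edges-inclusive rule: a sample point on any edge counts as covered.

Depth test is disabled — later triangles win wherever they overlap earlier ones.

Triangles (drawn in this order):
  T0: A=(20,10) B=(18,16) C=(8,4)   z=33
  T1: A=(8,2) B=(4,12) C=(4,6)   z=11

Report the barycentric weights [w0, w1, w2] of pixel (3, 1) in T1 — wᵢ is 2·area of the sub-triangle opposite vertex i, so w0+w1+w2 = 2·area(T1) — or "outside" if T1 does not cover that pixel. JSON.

T0:
  2·area = 84
  edge (20, 10)→(18, 16): d=(-2,6) inclusive
  edge (18, 16)→(8, 4): d=(-10,-12) inclusive
  edge (8, 4)→(20, 10): d=(12,6) inclusive
    (4,2)@(9, 5): e=[76,2,6] → █
    (5,2)@(11, 5): e=[64,26,-6] → ·
    (4,3)@(9, 7): e=[72,-18,30] → ·
    (5,3)@(11, 7): e=[60,6,18] → █
    (6,3)@(13, 7): e=[48,30,6] → █
    (7,3)@(15, 7): e=[36,54,-6] → ·
    (10,3)@(21, 7): e=[0,126,-42] → ·  [on edge]
    (5,4)@(11, 9): e=[56,-14,42] → ·
    (6,4)@(13, 9): e=[44,10,30] → █
    (7,4)@(15, 9): e=[32,34,18] → █
    (8,4)@(17, 9): e=[20,58,6] → █
    (9,4)@(19, 9): e=[8,82,-6] → ·
    (9,6)@(19, 13): e=[0,42,42] → █  [on edge]
  covered (11 px):
    · · · · · · · · · · ·
    · · · · · · · · · · ·
    · · · · █ · · · · · ·
    · · · · · █ █ · · · ·
    · · · · · · █ █ █ · ·
    · · · · · · · █ █ █ ·
    · · · · · · · · █ █ ·
    · · · · · · · · · · ·
T1:
  2·area = 24
  edge (8, 2)→(4, 12): d=(-4,10) inclusive
  edge (4, 12)→(4, 6): d=(0,-6) inclusive
  edge (4, 6)→(8, 2): d=(4,-4) inclusive
    (4,0)@(9, 1): e=[-6,30,0] → ·  [on edge]
    (3,1)@(7, 3): e=[6,18,0] → █  [on edge]
    (4,1)@(9, 3): e=[-14,30,8] → ·
    (2,2)@(5, 5): e=[18,6,0] → █  [on edge]
    (3,2)@(7, 5): e=[-2,18,8] → ·
    (1,3)@(3, 7): e=[30,-6,0] → ·  [on edge]
    (2,3)@(5, 7): e=[10,6,8] → █
    (3,3)@(7, 7): e=[-10,18,16] → ·
    (0,4)@(1, 9): e=[42,-18,0] → ·  [on edge]
    (2,4)@(5, 9): e=[2,6,16] → █
    (3,4)@(7, 9): e=[-18,18,24] → ·
    (2,5)@(5, 11): e=[-6,6,24] → ·
  covered (4 px):
    · · · · · · · · · · ·
    · · · █ · · · · · · ·
    · · █ · · · · · · · ·
    · · █ · · · · · · · ·
    · · █ · · · · · · · ·
    · · · · · · · · · · ·
    · · · · · · · · · · ·
    · · · · · · · · · · ·

Result: [18,0,6]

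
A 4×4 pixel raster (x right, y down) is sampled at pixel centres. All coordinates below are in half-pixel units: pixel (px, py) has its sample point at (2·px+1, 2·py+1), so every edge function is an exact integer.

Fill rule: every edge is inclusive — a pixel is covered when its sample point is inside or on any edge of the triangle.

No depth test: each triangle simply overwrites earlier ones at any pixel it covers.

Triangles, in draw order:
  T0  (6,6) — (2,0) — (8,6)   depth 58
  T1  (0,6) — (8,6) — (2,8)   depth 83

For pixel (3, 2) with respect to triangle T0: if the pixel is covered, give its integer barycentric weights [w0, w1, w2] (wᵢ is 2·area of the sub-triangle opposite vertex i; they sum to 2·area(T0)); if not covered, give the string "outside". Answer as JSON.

T0:
  2·area = 12
  edge (6, 6)→(2, 0): d=(-4,-6) inclusive
  edge (2, 0)→(8, 6): d=(6,6) inclusive
  edge (8, 6)→(6, 6): d=(-2,0) inclusive
    (1,0)@(3, 1): e=[2,0,10] → █  [on edge]
    (2,0)@(5, 1): e=[14,-12,10] → ·
    (1,1)@(3, 3): e=[-6,12,6] → ·
    (2,1)@(5, 3): e=[6,0,6] → █  [on edge]
    (3,1)@(7, 3): e=[18,-12,6] → ·
    (2,2)@(5, 5): e=[-2,12,2] → ·
    (3,2)@(7, 5): e=[10,0,2] → █  [on edge]
    (3,3)@(7, 7): e=[2,12,-2] → ·
  covered (3 px):
    · █ · ·
    · · █ ·
    · · · █
    · · · ·
T1:
  2·area = 16
  edge (0, 6)→(8, 6): d=(8,0) inclusive
  edge (8, 6)→(2, 8): d=(-6,2) inclusive
  edge (2, 8)→(0, 6): d=(-2,-2) inclusive
    (0,3)@(1, 7): e=[8,8,0] → █  [on edge]
    (1,3)@(3, 7): e=[8,4,4] → █
    (2,3)@(5, 7): e=[8,0,8] → █  [on edge]
    (3,3)@(7, 7): e=[8,-4,12] → ·
  covered (3 px):
    · · · ·
    · · · ·
    · · · ·
    █ █ █ ·

Final: [0,2,10]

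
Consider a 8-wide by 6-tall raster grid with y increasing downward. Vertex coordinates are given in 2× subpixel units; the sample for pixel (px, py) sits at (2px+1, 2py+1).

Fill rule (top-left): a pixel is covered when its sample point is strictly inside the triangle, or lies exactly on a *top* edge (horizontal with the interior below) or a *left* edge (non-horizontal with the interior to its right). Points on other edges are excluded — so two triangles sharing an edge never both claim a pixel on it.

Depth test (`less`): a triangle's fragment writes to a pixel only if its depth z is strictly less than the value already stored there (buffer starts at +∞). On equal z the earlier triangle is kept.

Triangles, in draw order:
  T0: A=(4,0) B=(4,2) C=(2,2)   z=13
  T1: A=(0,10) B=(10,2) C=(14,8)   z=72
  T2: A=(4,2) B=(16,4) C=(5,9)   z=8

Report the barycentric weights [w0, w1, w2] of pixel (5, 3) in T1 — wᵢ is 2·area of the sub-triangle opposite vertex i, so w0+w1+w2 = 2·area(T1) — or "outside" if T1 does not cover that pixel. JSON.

T0:
  2·area = 4
  edge (4, 0)→(4, 2): d=(0,2) right/bottom  bias=-1
  edge (4, 2)→(2, 2): d=(-2,0) right/bottom  bias=-1
  edge (2, 2)→(4, 0): d=(2,-2) top-left  bias=+0
    (1,0)@(3, 1): e=[2,2,0] → █  [on edge]
    (2,0)@(5, 1): e=[-2,2,4] → ·
    (0,1)@(1, 3): e=[6,-2,0] → ·  [on edge]
    (1,1)@(3, 3): e=[2,-2,4] → ·
  covered (1 px):
    · █ · · · · · ·
    · · · · · · · ·
    · · · · · · · ·
    · · · · · · · ·
    · · · · · · · ·
    · · · · · · · ·
T1:
  2·area = 92
  edge (0, 10)→(10, 2): d=(10,-8) top-left  bias=+0
  edge (10, 2)→(14, 8): d=(4,6) right/bottom  bias=-1
  edge (14, 8)→(0, 10): d=(-14,2) right/bottom  bias=-1
    (4,1)@(9, 3): e=[2,10,80] → █
    (5,1)@(11, 3): e=[18,-2,76] → ·
    (3,2)@(7, 5): e=[6,30,56] → █
    (5,2)@(11, 5): e=[38,6,48] → █
    (6,2)@(13, 5): e=[54,-6,44] → ·
    (2,3)@(5, 7): e=[10,50,32] → █
    (6,3)@(13, 7): e=[74,2,16] → █
    (7,3)@(15, 7): e=[90,-10,12] → ·
    (1,4)@(3, 9): e=[14,70,8] → █
    (3,4)@(7, 9): e=[46,46,0] → ·  [on edge]
    (4,4)@(9, 9): e=[62,34,-4] → ·
    (5,4)@(11, 9): e=[78,22,-8] → ·
  covered (11 px):
    · · · · · · · ·
    · · · · █ · · ·
    · · · █ █ █ · ·
    · · █ █ █ █ █ ·
    · █ █ · · · · ·
    · · · · · · · ·
T2:
  2·area = 82
  edge (4, 2)→(16, 4): d=(12,2) right/bottom  bias=-1
  edge (16, 4)→(5, 9): d=(-11,5) right/bottom  bias=-1
  edge (5, 9)→(4, 2): d=(-1,-7) top-left  bias=+0
    (2,1)@(5, 3): e=[10,66,6] → █
    (3,1)@(7, 3): e=[6,56,20] → █
    (4,1)@(9, 3): e=[2,46,34] → █
    (5,1)@(11, 3): e=[-2,36,48] → ·
    (2,2)@(5, 5): e=[34,44,4] → █
    (5,2)@(11, 5): e=[22,14,46] → █
    (6,2)@(13, 5): e=[18,4,60] → █
    (7,2)@(15, 5): e=[14,-6,74] → ·
    (2,3)@(5, 7): e=[58,22,2] → █
    (5,3)@(11, 7): e=[46,-8,44] → ·
    (6,3)@(13, 7): e=[42,-18,58] → ·
    (2,4)@(5, 9): e=[82,0,0] → ·  [on edge]
  covered (11 px):
    · · · · · · · ·
    · · █ █ █ · · ·
    · · █ █ █ █ █ ·
    · · █ █ █ · · ·
    · · · · · · · ·
    · · · · · · · ·

Result: [14,20,58]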